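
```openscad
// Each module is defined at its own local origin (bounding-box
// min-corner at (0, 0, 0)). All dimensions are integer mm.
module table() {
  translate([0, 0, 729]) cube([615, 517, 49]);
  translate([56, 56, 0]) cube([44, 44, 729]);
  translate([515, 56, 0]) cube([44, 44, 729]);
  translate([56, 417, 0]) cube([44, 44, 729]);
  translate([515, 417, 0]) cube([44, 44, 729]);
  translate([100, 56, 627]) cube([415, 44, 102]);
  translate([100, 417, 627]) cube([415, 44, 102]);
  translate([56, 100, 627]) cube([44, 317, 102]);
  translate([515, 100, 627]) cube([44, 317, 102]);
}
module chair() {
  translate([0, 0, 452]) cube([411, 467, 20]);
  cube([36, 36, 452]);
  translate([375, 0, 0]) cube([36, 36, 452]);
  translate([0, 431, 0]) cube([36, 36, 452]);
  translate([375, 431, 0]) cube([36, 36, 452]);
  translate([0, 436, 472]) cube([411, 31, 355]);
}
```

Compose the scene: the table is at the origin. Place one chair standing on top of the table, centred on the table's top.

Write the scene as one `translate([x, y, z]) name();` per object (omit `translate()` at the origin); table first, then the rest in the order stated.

table();
translate([102, 25, 778]) chair();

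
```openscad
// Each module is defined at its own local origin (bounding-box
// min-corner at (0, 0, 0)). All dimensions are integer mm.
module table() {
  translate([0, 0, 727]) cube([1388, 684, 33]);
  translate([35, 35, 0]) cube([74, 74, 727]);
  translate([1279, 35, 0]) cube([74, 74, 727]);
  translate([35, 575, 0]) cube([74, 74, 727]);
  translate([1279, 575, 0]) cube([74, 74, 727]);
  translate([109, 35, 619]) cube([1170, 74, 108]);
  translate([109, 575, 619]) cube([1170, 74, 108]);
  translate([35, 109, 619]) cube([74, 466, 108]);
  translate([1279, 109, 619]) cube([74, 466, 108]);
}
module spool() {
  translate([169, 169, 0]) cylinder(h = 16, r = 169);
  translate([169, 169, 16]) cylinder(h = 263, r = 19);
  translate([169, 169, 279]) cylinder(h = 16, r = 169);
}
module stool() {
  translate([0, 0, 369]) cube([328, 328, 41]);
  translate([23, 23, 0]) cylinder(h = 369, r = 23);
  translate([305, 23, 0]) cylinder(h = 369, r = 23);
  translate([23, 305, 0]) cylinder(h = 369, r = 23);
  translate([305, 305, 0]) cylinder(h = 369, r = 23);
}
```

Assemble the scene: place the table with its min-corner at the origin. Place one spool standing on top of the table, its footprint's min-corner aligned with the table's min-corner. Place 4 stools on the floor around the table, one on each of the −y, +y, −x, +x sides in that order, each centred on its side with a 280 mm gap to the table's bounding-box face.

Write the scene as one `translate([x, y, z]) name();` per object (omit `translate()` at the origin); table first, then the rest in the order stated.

table();
translate([0, 0, 760]) spool();
translate([530, -608, 0]) stool();
translate([530, 964, 0]) stool();
translate([-608, 178, 0]) stool();
translate([1668, 178, 0]) stool();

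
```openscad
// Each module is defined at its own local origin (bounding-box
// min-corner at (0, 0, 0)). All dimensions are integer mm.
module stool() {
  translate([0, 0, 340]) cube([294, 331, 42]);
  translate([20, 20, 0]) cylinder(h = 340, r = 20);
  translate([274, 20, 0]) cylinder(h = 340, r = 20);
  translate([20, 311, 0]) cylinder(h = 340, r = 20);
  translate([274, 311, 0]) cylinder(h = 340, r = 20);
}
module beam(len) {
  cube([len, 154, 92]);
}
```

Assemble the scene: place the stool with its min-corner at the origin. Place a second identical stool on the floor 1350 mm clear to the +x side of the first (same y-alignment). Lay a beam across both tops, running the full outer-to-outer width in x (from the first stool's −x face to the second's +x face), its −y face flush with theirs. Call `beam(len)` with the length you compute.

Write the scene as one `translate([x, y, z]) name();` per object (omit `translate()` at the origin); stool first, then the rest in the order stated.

stool();
translate([1644, 0, 0]) stool();
translate([0, 0, 382]) beam(1938);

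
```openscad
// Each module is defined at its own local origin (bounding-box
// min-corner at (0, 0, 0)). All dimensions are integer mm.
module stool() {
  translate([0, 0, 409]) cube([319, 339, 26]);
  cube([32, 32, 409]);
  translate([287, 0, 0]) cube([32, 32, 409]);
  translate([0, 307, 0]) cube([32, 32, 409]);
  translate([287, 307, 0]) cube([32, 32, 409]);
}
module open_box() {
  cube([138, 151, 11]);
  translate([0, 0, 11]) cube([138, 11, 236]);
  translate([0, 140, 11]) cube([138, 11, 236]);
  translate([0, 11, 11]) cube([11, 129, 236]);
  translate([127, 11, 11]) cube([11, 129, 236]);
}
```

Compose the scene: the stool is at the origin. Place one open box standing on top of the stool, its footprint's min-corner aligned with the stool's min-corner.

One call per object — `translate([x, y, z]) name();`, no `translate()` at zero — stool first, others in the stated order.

stool();
translate([0, 0, 435]) open_box();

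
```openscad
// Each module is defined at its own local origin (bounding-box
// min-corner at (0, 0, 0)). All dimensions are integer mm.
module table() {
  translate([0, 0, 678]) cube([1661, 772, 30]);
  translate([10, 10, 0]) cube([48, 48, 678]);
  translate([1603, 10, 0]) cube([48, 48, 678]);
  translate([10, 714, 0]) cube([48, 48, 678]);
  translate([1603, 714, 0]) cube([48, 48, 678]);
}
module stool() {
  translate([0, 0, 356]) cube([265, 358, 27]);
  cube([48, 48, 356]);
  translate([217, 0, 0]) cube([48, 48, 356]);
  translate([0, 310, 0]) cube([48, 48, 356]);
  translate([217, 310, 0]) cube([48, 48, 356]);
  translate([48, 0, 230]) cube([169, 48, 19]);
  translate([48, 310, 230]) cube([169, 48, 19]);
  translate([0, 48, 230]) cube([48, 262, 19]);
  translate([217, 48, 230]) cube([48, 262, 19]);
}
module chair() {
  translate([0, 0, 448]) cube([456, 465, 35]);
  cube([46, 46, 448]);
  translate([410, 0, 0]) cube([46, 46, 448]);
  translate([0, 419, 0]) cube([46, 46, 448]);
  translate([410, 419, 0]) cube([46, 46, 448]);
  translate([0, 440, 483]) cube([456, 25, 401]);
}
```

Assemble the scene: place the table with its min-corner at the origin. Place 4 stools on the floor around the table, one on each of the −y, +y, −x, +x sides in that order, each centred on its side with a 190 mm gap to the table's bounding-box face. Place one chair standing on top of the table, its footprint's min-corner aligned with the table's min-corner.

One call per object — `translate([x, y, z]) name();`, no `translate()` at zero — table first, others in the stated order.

table();
translate([698, -548, 0]) stool();
translate([698, 962, 0]) stool();
translate([-455, 207, 0]) stool();
translate([1851, 207, 0]) stool();
translate([0, 0, 708]) chair();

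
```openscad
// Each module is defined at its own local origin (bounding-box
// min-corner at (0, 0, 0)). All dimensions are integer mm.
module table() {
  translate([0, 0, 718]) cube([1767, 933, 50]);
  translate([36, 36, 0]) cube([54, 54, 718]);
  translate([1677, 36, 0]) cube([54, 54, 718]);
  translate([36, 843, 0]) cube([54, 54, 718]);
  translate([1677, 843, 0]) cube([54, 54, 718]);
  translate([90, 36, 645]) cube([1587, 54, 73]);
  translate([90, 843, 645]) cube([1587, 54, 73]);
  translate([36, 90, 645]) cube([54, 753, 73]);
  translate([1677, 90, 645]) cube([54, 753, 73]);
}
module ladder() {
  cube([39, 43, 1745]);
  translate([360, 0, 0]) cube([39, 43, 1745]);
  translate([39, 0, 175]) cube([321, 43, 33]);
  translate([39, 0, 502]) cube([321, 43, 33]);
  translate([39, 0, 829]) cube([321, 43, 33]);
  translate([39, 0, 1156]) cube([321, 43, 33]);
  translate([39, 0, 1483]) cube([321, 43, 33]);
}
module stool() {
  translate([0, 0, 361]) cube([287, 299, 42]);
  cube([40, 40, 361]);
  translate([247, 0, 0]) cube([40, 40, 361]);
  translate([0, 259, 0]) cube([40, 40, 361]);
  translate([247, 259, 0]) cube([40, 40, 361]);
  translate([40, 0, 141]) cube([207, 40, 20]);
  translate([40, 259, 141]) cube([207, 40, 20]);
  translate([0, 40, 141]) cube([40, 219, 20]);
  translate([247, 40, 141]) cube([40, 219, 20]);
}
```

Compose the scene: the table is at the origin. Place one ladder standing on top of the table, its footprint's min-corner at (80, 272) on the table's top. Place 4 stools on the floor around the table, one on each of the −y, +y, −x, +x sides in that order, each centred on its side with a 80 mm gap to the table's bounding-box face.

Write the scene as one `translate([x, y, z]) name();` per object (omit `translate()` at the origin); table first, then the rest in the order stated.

table();
translate([80, 272, 768]) ladder();
translate([740, -379, 0]) stool();
translate([740, 1013, 0]) stool();
translate([-367, 317, 0]) stool();
translate([1847, 317, 0]) stool();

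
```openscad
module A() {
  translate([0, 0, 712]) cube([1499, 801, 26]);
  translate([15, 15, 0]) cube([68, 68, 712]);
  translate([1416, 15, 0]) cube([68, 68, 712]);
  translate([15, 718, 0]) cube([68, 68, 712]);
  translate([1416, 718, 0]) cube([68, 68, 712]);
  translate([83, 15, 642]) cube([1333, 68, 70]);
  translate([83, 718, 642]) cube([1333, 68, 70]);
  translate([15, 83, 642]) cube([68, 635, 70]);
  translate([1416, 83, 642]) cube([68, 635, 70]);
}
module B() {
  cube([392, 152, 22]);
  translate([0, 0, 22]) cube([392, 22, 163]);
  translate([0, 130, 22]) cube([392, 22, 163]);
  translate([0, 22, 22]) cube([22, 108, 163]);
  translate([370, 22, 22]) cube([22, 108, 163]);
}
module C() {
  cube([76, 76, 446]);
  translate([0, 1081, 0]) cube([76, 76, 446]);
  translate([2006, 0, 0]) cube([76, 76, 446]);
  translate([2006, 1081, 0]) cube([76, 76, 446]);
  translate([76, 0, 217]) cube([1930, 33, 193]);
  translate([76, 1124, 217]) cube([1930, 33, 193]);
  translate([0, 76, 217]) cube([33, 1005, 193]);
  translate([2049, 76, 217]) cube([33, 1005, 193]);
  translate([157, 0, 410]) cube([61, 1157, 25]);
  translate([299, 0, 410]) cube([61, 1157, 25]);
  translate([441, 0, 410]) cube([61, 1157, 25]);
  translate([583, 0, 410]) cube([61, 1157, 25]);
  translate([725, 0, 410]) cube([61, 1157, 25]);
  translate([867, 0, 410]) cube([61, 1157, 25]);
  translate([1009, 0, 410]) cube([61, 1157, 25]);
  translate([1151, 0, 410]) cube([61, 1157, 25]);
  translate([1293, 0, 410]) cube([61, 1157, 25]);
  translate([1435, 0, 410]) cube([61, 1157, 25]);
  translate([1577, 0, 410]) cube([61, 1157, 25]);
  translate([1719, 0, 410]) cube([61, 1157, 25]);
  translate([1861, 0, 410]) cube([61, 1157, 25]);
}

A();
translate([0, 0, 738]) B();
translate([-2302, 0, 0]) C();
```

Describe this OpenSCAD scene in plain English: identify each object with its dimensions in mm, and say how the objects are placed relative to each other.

A is a table with a 1499×801 mm rectangular top, 26 mm thick, top surface at z = 738 mm, supported by four 68×68 mm square legs, each inset 15 mm from the nearest pair of top edges, running from the floor. Four apron rails, 68 mm thick and 70 mm tall, run between adjacent legs with their top edges flush with the underside of the top and their outer faces flush with the legs' outer faces.

B is an open-topped rectangular box: outside dimensions 392×152×185 mm, with a uniform wall and base thickness of 22 mm. The base is a full 392×152 slab on the floor; four walls sit on top of the base. The front and back walls (the −y and +y sides) span the full width; the two side walls fit between them.

C is a bed frame 2082 mm long (x) by 1157 mm wide (y). Four 76×76 mm corner posts, 446 mm tall, at the corners of the footprint. Four rails of 33 mm thickness and 193 mm height run between adjacent posts with their undersides at z = 217 mm, their outer faces flush with the outside of the frame (the two x-running rails run between the posts' inner faces; the two y-running rails run between the posts' inner faces). 13 slats, each 61 mm wide (x) and 25 mm thick, lie across the top of the two x-running rails, running the full 1157 mm width of the frame in y; the slats are evenly spaced along x between the inner faces of the end posts with equal gaps (rounded down to the nearest mm) at the −x end and between each pair — any rounding remainder accumulates at the +x end.

The open box is on top of the table. The bed frame is on the floor beside the table on its −x side.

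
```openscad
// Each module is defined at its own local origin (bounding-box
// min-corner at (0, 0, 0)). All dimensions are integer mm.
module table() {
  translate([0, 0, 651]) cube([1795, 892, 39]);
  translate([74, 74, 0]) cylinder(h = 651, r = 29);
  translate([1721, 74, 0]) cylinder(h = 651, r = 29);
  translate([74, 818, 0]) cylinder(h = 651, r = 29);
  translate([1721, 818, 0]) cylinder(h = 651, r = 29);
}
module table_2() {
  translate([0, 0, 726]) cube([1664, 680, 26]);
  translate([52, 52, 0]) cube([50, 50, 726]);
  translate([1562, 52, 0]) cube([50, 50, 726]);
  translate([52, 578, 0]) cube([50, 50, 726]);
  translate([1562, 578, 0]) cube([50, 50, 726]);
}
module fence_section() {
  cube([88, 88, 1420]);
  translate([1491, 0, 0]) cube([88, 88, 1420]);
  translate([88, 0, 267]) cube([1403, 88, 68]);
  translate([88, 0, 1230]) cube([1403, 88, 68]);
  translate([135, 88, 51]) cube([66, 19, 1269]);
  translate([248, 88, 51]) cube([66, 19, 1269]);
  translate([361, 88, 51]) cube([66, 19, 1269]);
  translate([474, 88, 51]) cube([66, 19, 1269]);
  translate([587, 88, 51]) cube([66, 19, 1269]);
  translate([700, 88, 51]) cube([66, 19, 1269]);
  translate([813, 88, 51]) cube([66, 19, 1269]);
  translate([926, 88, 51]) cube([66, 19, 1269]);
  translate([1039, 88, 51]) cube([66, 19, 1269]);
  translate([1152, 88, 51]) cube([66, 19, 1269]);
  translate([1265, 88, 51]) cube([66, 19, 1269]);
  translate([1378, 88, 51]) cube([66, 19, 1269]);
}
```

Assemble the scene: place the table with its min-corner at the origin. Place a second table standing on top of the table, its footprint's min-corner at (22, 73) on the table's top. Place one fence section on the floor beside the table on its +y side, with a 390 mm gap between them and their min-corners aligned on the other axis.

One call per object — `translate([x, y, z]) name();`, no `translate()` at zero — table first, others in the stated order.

table();
translate([22, 73, 690]) table_2();
translate([0, 1282, 0]) fence_section();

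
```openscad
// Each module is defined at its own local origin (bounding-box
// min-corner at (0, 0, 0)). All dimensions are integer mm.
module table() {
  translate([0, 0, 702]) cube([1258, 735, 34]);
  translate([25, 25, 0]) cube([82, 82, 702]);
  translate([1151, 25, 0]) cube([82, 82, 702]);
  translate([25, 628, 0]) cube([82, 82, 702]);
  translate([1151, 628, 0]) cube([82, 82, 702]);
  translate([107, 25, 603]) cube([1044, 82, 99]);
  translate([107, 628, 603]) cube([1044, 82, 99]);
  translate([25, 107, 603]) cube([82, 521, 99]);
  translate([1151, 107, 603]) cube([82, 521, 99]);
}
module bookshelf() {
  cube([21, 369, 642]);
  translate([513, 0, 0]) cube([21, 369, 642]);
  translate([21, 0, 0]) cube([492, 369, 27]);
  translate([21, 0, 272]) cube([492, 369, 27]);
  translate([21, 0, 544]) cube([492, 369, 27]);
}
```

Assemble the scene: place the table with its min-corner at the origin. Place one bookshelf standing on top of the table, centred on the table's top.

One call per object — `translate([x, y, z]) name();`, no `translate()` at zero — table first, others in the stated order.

table();
translate([362, 183, 736]) bookshelf();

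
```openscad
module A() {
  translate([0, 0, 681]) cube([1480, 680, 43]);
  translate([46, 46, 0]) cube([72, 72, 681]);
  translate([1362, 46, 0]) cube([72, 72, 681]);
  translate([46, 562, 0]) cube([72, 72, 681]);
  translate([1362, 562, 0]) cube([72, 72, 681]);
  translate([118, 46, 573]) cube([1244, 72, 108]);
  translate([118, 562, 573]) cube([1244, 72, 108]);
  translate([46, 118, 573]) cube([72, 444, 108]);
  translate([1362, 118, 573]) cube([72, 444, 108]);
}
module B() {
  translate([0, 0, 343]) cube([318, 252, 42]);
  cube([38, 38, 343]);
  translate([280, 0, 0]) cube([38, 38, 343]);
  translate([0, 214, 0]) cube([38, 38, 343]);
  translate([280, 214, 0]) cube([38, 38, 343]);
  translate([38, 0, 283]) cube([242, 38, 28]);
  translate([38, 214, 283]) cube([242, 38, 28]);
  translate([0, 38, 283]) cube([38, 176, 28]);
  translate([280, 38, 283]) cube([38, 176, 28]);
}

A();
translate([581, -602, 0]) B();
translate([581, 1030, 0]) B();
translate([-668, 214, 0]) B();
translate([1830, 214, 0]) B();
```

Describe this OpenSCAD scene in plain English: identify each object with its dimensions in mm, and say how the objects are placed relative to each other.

A is a table: top 1480 mm (x) × 680 mm (y), 43 mm thick, upper face at z = 724 mm, on four 72×72 mm square legs, each inset 46 mm from the nearest pair of top edges, running from z = 0 to the bottom of the top. Four apron rails, 72 mm thick and 108 mm tall, run between adjacent legs with their top edges flush with the underside of the top and their outer faces flush with the legs' outer faces.

B is a four-legged stool. The seat is 318×252 mm, 42 mm thick, top at z = 385 mm. It stands on four square legs, each 38×38 mm in cross-section, from z = 0 to the seat underside, each flush with a corner of the seat. Four stretchers, 38 mm wide and 28 mm tall, connect adjacent legs with their undersides at z = 283 mm, each running between the inner faces of the legs it joins and aligned with the legs' outer faces on the other axis.

Four stools sit around the table at the −y, +y, −x, +x sides.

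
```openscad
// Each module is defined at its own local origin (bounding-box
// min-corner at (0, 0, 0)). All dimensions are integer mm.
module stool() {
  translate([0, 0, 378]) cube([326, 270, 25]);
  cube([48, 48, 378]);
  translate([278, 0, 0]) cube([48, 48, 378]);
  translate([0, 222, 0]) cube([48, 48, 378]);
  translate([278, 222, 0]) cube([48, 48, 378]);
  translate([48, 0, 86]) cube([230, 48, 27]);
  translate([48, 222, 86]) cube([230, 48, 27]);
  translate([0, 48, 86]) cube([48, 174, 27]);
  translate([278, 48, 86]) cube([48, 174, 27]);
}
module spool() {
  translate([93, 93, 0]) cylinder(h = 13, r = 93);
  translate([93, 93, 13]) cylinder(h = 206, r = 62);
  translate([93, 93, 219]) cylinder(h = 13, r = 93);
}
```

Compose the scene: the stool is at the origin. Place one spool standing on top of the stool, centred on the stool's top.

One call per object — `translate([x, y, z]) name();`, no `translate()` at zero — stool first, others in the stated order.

stool();
translate([70, 42, 403]) spool();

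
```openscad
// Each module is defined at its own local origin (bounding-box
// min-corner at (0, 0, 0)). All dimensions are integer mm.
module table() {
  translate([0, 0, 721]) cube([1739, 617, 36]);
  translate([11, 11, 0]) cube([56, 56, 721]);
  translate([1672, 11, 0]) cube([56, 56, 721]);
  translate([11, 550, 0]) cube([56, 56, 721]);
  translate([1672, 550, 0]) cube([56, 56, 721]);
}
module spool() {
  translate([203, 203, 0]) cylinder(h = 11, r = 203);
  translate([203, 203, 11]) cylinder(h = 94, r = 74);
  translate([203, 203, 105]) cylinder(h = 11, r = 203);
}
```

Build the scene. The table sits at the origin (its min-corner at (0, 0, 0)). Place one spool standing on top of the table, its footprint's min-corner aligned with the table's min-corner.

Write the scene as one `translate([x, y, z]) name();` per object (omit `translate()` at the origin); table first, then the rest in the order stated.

table();
translate([0, 0, 757]) spool();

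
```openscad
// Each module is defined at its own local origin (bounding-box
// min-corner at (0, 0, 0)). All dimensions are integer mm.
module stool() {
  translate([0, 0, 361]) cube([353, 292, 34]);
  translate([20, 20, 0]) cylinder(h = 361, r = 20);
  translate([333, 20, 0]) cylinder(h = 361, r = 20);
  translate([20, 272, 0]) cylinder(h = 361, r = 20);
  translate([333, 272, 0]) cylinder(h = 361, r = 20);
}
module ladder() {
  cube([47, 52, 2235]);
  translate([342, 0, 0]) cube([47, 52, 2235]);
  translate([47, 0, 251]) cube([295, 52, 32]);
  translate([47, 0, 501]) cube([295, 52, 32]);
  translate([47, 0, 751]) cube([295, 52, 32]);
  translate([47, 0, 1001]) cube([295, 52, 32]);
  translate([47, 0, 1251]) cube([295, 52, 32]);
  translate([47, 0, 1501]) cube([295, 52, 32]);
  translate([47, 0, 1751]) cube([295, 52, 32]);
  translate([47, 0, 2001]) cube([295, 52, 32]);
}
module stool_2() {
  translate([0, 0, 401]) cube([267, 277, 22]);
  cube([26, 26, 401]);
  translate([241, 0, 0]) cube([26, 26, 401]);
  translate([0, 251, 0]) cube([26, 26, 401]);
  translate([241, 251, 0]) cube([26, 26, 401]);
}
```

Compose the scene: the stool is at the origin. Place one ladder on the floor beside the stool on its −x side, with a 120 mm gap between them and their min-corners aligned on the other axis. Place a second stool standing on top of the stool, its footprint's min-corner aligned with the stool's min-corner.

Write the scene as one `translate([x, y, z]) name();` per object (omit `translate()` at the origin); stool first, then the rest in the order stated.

stool();
translate([-509, 0, 0]) ladder();
translate([0, 0, 395]) stool_2();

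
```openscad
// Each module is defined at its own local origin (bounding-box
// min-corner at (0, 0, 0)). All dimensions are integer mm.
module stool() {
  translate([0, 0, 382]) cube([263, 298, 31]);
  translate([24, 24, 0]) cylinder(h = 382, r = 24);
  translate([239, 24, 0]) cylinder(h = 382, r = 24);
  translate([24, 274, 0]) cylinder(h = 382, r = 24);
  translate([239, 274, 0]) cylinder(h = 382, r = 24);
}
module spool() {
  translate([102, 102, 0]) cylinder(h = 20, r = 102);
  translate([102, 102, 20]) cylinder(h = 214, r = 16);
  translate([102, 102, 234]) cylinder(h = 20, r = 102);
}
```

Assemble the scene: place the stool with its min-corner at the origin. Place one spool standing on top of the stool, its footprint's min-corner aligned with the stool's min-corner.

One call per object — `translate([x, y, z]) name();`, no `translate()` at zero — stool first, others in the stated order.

stool();
translate([0, 0, 413]) spool();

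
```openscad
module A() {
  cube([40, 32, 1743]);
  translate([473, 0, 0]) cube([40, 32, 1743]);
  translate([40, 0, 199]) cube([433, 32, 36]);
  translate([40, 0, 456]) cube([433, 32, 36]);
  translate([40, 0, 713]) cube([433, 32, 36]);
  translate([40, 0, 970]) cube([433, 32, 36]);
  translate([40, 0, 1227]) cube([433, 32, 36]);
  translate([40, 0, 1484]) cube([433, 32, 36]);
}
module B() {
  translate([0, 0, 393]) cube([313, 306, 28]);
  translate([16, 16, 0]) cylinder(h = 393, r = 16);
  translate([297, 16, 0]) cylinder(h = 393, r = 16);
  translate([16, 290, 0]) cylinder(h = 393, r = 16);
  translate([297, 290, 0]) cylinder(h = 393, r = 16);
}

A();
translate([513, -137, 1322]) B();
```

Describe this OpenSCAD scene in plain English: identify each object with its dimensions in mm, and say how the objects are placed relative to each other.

A is a straight ladder. Two 40×32 mm vertical rails, 1743 mm tall, stand 513 mm apart (outside-to-outside) with their front faces coplanar on the −y side. 6 rungs, each 32 mm deep and 36 mm tall, span between the inner faces of the rails, front faces flush with the rails. The lowest rung's underside is at z = 199 mm and rungs are spaced 257 mm apart (underside to underside).

B is a simple wooden stool: a rectangular seat 313 mm (x) by 306 mm (y), 28 mm thick, top face at z = 421 mm, on four round legs, each 32 mm in diameter. The legs rest on z = 0, each leg's axis is inset half a diameter from the nearest pair of seat edges (so the leg's bounding box is flush with the corner).

The stool is beside the ladder with their tops flush at z = 1743.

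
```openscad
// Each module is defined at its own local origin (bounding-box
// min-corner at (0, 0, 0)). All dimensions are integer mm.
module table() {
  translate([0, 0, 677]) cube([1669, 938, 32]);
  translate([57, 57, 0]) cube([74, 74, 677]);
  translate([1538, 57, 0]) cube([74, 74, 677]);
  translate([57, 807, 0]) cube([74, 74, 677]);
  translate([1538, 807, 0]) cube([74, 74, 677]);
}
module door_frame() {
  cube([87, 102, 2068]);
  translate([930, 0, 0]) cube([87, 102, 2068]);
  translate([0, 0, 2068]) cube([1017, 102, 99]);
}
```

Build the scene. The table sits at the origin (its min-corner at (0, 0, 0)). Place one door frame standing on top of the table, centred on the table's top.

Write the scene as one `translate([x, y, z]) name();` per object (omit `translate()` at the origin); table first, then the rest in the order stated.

table();
translate([326, 418, 709]) door_frame();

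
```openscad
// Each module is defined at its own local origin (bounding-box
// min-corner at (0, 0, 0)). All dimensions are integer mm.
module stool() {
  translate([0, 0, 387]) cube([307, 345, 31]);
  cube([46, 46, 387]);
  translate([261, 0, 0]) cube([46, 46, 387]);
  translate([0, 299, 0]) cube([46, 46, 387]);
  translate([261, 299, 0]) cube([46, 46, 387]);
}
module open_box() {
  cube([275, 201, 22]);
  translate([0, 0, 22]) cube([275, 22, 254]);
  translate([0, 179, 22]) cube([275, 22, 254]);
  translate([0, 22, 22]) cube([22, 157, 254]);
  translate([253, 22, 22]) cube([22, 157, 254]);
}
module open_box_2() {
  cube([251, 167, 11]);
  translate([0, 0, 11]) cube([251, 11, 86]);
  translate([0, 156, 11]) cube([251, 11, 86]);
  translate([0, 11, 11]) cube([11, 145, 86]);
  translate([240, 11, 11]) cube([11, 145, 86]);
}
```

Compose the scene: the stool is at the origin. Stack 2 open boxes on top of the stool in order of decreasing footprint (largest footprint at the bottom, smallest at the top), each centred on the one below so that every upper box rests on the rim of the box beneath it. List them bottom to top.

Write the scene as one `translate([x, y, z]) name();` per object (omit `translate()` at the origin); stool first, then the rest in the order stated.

stool();
translate([16, 72, 418]) open_box();
translate([28, 89, 694]) open_box_2();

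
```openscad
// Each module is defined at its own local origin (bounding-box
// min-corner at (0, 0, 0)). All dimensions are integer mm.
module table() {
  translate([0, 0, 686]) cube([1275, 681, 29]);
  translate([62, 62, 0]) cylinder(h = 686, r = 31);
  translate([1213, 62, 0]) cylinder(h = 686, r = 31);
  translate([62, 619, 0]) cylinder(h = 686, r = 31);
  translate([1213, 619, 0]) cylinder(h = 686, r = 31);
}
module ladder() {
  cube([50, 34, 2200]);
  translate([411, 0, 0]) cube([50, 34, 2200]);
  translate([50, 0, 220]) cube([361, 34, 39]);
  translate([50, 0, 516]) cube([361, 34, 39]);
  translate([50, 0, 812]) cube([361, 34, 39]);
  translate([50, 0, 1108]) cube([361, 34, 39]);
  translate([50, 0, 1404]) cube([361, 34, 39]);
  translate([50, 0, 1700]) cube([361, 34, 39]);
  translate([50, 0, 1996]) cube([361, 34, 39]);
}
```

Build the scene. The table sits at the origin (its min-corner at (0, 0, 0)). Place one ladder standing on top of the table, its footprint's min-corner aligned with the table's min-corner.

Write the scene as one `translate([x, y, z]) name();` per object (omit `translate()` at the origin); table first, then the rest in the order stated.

table();
translate([0, 0, 715]) ladder();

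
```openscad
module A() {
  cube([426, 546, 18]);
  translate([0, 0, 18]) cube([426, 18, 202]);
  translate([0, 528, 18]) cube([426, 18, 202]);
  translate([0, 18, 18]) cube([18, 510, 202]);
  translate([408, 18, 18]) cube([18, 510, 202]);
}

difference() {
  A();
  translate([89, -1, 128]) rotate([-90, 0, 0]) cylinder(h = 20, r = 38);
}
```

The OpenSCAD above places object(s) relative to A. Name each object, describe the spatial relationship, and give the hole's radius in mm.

A is an open box. The open box has a circular hole through its front wall. The hole's radius is 38 mm.

The subtracted cylinder has r = 38 mm.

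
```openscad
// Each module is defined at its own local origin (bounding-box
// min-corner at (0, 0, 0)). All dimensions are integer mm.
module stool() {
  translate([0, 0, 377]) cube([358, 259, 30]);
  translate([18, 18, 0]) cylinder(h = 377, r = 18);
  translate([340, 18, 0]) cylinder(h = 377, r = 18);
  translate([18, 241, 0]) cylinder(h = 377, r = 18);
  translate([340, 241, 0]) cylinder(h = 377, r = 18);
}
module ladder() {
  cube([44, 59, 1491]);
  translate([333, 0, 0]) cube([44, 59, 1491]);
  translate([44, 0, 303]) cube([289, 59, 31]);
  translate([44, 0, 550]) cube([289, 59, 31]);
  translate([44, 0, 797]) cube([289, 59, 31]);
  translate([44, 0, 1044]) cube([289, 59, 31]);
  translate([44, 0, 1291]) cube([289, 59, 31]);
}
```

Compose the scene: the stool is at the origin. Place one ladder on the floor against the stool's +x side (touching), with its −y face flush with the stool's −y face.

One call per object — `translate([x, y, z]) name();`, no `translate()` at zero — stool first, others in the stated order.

stool();
translate([358, 0, 0]) ladder();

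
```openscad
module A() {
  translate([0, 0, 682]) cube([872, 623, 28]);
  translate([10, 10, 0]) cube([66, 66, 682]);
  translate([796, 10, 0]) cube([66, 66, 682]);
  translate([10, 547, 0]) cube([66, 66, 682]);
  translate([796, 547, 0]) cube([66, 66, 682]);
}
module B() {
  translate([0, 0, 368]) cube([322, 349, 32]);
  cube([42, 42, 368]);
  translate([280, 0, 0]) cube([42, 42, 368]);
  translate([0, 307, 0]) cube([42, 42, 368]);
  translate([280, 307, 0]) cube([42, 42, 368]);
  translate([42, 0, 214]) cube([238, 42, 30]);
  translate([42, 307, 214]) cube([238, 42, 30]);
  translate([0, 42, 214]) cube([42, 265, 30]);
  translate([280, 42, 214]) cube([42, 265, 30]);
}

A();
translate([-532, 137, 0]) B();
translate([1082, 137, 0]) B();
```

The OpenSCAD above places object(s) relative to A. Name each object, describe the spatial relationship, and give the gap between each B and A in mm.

Each stool's nearest face is 210 mm from the table's bounding box.

A is a table. B is a stool. Two stools sit around the table at the −x, +x sides. The gap between each stool and the table is 210 mm.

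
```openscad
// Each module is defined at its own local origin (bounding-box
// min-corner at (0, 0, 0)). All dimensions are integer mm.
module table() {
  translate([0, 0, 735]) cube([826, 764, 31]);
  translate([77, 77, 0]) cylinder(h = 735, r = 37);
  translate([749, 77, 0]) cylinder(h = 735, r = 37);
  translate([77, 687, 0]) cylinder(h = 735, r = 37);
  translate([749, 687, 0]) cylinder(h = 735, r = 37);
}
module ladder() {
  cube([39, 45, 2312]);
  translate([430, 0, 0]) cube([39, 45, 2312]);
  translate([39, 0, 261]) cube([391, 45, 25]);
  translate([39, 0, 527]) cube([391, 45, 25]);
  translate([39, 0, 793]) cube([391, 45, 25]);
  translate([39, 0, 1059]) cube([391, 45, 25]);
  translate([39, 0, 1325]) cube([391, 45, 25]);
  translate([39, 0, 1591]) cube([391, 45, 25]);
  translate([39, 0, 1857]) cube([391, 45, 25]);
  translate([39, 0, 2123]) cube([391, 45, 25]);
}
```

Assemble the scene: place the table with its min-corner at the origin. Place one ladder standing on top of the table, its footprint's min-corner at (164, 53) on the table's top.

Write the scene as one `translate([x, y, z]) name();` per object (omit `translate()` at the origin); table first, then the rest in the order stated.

table();
translate([164, 53, 766]) ladder();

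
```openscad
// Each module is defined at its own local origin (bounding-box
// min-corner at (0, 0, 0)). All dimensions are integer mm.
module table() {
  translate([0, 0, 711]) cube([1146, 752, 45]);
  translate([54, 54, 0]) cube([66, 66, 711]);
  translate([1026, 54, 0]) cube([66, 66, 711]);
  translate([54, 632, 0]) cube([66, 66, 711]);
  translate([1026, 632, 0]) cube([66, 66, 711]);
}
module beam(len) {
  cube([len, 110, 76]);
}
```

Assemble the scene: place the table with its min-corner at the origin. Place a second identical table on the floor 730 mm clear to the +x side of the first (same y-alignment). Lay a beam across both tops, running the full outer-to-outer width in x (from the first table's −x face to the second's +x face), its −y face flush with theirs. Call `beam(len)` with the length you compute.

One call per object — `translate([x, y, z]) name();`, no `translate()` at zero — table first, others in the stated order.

table();
translate([1876, 0, 0]) table();
translate([0, 0, 756]) beam(3022);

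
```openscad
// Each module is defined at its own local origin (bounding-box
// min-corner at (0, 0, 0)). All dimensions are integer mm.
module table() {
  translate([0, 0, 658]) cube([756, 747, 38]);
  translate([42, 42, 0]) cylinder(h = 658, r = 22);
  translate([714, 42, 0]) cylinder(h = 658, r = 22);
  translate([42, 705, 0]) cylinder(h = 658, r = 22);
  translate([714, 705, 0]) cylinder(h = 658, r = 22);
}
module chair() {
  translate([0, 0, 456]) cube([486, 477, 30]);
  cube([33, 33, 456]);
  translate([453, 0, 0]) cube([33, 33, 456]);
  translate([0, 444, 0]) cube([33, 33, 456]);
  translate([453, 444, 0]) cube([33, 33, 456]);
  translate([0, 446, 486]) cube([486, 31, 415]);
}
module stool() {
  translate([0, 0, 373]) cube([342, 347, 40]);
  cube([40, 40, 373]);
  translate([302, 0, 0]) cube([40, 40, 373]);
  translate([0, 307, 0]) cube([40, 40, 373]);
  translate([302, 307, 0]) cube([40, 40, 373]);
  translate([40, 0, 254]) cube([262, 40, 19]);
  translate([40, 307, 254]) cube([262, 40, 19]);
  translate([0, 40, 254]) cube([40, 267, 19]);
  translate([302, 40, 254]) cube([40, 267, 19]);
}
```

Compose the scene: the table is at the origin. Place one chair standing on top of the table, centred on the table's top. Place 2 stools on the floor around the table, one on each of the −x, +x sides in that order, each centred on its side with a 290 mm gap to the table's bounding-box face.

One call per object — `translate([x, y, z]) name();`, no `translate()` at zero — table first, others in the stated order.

table();
translate([135, 135, 696]) chair();
translate([-632, 200, 0]) stool();
translate([1046, 200, 0]) stool();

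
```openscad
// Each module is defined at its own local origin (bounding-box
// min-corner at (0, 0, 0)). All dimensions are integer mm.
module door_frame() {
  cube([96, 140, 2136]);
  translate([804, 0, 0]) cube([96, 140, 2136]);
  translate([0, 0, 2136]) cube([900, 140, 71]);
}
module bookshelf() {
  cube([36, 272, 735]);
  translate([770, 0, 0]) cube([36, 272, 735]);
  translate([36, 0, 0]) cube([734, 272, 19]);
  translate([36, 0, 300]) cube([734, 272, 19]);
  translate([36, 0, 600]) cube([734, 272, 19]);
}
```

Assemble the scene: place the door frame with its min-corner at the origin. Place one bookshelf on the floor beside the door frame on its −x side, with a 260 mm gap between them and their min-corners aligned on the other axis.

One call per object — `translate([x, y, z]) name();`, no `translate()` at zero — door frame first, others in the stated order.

door_frame();
translate([-1066, 0, 0]) bookshelf();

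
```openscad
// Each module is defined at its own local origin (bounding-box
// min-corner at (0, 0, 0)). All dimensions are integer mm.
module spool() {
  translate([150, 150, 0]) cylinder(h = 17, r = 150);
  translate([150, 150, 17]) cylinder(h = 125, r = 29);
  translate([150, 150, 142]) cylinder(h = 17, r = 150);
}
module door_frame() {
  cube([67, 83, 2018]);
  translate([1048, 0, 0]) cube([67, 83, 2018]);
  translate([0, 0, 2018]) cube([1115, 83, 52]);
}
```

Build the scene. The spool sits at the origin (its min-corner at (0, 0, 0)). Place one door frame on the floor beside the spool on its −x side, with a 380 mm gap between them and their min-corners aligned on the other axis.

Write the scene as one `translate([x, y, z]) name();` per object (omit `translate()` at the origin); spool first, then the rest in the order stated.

spool();
translate([-1495, 0, 0]) door_frame();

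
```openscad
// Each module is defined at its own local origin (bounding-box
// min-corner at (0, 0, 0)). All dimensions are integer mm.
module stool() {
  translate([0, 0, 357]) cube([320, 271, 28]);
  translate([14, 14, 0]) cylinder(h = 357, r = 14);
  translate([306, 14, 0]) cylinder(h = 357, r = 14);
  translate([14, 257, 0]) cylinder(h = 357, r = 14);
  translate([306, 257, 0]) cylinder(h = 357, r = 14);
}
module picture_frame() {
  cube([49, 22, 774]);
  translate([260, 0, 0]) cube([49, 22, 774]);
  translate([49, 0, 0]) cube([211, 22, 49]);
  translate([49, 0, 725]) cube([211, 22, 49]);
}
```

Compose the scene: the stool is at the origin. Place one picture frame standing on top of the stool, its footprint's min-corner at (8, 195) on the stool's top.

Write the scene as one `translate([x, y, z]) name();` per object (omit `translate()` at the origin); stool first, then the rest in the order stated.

stool();
translate([8, 195, 385]) picture_frame();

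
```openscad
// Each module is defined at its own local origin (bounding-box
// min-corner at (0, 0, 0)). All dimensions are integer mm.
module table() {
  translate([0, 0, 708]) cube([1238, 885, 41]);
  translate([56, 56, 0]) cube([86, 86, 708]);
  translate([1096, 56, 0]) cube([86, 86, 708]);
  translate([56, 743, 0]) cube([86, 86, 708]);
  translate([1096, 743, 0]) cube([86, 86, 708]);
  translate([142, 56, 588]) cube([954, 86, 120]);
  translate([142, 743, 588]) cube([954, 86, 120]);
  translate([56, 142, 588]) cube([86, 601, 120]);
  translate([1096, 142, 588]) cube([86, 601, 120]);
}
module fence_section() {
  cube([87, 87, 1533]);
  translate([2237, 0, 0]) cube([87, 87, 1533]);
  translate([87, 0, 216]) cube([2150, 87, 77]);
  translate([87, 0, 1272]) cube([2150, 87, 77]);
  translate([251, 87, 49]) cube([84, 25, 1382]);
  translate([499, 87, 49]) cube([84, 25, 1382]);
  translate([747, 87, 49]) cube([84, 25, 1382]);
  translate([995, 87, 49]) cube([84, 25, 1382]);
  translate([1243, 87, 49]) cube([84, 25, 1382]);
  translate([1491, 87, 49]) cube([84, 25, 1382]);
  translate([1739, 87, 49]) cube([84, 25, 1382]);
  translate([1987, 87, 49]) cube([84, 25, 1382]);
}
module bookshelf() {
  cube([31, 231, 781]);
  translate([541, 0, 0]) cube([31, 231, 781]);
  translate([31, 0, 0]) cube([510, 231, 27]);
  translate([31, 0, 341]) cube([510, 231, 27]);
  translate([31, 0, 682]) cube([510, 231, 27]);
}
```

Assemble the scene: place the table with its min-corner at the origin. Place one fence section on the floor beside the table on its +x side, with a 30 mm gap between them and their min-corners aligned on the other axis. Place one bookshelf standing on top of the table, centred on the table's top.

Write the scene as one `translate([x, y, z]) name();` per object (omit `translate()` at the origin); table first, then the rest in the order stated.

table();
translate([1268, 0, 0]) fence_section();
translate([333, 327, 749]) bookshelf();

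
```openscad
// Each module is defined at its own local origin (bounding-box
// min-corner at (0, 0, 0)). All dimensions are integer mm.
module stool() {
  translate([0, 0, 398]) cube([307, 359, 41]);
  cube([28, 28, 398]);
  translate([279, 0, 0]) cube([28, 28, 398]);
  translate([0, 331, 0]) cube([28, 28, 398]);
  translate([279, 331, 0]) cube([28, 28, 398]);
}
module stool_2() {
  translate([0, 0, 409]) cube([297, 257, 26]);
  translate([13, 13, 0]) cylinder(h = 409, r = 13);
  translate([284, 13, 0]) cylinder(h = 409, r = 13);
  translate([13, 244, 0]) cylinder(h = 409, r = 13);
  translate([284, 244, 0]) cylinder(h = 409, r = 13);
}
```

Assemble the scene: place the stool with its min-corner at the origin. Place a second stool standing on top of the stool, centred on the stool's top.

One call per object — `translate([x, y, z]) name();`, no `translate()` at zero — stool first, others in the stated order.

stool();
translate([5, 51, 439]) stool_2();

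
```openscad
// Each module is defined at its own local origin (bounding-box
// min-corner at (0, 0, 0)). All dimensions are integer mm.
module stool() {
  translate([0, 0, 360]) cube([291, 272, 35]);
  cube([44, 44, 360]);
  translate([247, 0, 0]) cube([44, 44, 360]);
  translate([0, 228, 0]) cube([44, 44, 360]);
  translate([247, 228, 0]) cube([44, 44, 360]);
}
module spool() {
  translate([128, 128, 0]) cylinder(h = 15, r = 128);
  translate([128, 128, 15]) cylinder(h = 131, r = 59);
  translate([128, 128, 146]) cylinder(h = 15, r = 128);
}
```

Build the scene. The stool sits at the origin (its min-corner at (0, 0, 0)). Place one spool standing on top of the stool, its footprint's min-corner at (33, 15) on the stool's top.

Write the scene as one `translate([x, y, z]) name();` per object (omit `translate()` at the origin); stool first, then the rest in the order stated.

stool();
translate([33, 15, 395]) spool();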